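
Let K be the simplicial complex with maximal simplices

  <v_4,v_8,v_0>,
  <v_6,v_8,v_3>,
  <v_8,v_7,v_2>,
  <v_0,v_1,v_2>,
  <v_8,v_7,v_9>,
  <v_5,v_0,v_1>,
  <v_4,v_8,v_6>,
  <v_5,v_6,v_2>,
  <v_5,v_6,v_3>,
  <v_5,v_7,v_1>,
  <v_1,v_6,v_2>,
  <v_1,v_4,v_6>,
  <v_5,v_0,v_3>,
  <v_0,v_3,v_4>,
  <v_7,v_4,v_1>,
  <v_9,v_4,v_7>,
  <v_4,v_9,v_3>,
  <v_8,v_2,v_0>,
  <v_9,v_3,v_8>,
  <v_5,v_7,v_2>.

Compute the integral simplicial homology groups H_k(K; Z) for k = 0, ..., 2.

Fix the vertex order v_0 < v_1 < v_2 < v_3 < v_4 < v_5 < v_6 < v_7 < v_8 < v_9 and write every simplex with vertices in increasing order. Then dim K = 2 and the simplices of K are:

  0-simplices (10): [v_0], [v_1], [v_2], [v_3], [v_4], [v_5], [v_6], [v_7], [v_8], [v_9]
  1-simplices (30): (30 of them)
  2-simplices (20): (20 of them)

giving chain groups C_0 ≅ Z^10, C_1 ≅ Z^30, C_2 ≅ Z^20.

∂_1: C_1 → C_0 maps an edge to its endpoints' difference, ∂[p,q] = q − p.
The resulting 10×30 matrix has rank 9, and its Smith normal form has invariant factors (1,1,1,1,1,1,1,1,1).

The boundary map ∂_2: C_2 → C_1 sends each 2-simplex [p,q,r] to [q,r] − [p,r] + [p,q]. For instance
  ∂[v_1,v_4,v_7] = [v_4,v_7] − [v_1,v_7] + [v_1,v_4],
  ∂[v_3,v_8,v_9] = [v_8,v_9] − [v_3,v_9] + [v_3,v_8].
The resulting 30×20 matrix has rank 20, and its Smith normal form has invariant factors (1,1,1,1,1,1,1,1,1,1,1,1,1,1,1,1,1,1,1,2).

Computing H_k = (kernel of ∂_k) / (image of ∂_{k+1}):

  H_0: rank C_0 − rank ∂_1 = 10 − 9 = 1, and the invariant factors of ∂_1 are all 1, so H_0 = Z.
  H_1: rank ker ∂_1 − rank ∂_2 = (30 − 9) − 20 = 1, and ∂_2 has invariant factor 2 > 1, so H_1 = Z ⊕ Z/2.
  H_2: rank ker ∂_2 − rank ∂_3 = (20 − 20) − 0 = 0, and there is no ∂_3, so H_2 = 0.

(K is a triangulation of the Klein bottle.)

H_0 = Z,  H_1 = Z ⊕ Z/2,  H_2 = 0.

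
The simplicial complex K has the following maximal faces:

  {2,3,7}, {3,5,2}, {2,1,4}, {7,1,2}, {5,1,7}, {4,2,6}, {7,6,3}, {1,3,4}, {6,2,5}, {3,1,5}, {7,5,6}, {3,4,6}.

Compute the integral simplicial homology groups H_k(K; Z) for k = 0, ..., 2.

H_0 ≅ Z,  H_1 ≅ Z/2Z,  H_2 = 0.

Order the vertices as 1 < 2 < 3 < 4 < 5 < 6 < 7. Listing each simplex with vertices in this order, K has dimension 2 with simplices:

  0-simplices (7): [1], [2], [3], [4], [5], [6], [7]
  1-simplices (18): [1,2], [1,3], [1,4], [1,5], [1,7], [2,3], [2,4], [2,5], [2,6], [2,7], [3,4], [3,5], [3,6], [3,7], [4,6], [5,6], [5,7], [6,7]
  2-simplices (12): [1,2,4], [1,2,7], [1,3,4], [1,3,5], [1,5,7], [2,3,5], [2,3,7], [2,4,6], [2,5,6], [3,4,6], [3,6,7], [5,6,7]

Hence C_0 ≅ Z^7, C_1 ≅ Z^18, C_2 ≅ Z^12.

Boundary ∂_1: C_1 → C_0 maps an edge to its endpoints' difference, ∂[p,q] = q − p. For instance
  ∂[2,7] = [7] − [2].
This gives a 7×18 integer matrix of rank 6; reducing to Smith normal form yields diagonal entries (1,1,1,1,1,1).

The boundary map ∂_2: C_2 → C_1 maps a triangle to the signed sum of its edges. For instance
  ∂[1,5,7] = [5,7] − [1,7] + [1,5],
  ∂[2,3,5] = [3,5] − [2,5] + [2,3].
The 18×12 boundary matrix has rank 12 and Smith normal form diag(1,1,1,1,1,1,1,1,1,1,1,2).

Computing H_k = (kernel of ∂_k) / (image of ∂_{k+1}):

  H_0: rank C_0 − rank ∂_1 = 7 − 6 = 1, and the invariant factors of ∂_1 are all 1, so H_0 ≅ Z.
  H_1: rank ker ∂_1 − rank ∂_2 = (18 − 6) − 12 = 0, and ∂_2 has invariant factor 2 > 1, so H_1 ≅ Z/2Z.
  H_2: rank ker ∂_2 − rank ∂_3 = (12 − 12) − 0 = 0, and there is no ∂_3, so H_2 ≅ 0.

As a check, the Euler characteristic is 7 − 18 + 12 = 1, which agrees with 1 − 0 + 0 = 1.
(K is a triangulation of the real projective plane RP^2.)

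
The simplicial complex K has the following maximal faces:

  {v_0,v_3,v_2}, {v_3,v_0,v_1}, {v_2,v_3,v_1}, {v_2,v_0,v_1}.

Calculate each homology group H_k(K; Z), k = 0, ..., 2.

Order the vertices as v_0 < v_1 < v_2 < v_3. Listing each simplex with vertices in this order, K has dimension 2 with simplices:

  0-simplices (4): [v_0], [v_1], [v_2], [v_3]
  1-simplices (6): [v_0,v_1], [v_0,v_2], [v_0,v_3], [v_1,v_2], [v_1,v_3], [v_2,v_3]
  2-simplices (4): [v_0,v_1,v_2], [v_0,v_1,v_3], [v_0,v_2,v_3], [v_1,v_2,v_3]

giving chain groups C_0 ≅ Z^4, C_1 ≅ Z^6, C_2 ≅ Z^4.

The boundary map ∂_1: C_1 → C_0 is given by ∂[p,q] = [q] − [p]. For instance
  ∂[v_1,v_3] = [v_3] − [v_1].
This gives a 4×6 integer matrix of rank 3; reducing to Smith normal form yields diagonal entries (1,1,1).

Boundary ∂_2: C_2 → C_1 acts by ∂[p,q,r] = [q,r] − [p,r] + [p,q]. For instance
  ∂[v_1,v_2,v_3] = [v_2,v_3] − [v_1,v_3] + [v_1,v_2],
  ∂[v_0,v_2,v_3] = [v_2,v_3] − [v_0,v_3] + [v_0,v_2].
The 6×4 boundary matrix has rank 3 and Smith normal form diag(1,1,1).

Reading off H_k = ker ∂_k / im ∂_{k+1}:

  H_0: rank C_0 − rank ∂_1 = 4 − 3 = 1, and the invariant factors of ∂_1 are all 1, so H_0 = Z.
  H_1: rank ker ∂_1 − rank ∂_2 = (6 − 3) − 3 = 0, and the invariant factors of ∂_2 are all 1, so H_1 = 0.
  H_2: rank ker ∂_2 − rank ∂_3 = (4 − 3) − 0 = 1, and there is no ∂_3, so H_2 = Z.

As a check, the Euler characteristic is 4 − 6 + 4 = 2, which agrees with 1 − 0 + 1 = 2.
(K is a triangulation of the 2-sphere S^2.)

H_0 = Z,  H_1 = 0,  H_2 = Z.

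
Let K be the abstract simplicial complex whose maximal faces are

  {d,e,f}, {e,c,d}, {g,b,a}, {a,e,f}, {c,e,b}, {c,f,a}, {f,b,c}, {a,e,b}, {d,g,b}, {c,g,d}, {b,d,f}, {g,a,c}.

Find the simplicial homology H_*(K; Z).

Fix the vertex order a < b < c < d < e < f < g and write every simplex with vertices in increasing order. Then dim K = 2 and the simplices of K are:

  0-simplices (7): a, b, c, d, e, f, g
  1-simplices (18): ab, ac, ae, af, ag, bc, bd, be, bf, bg, cd, ce, cf, cg, de, df, dg, ef
  2-simplices (12): abe, abg, acf, acg, aef, bce, bcf, bdf, bdg, cde, cdg, def

so the chain groups are C_0 ≅ Z^7, C_1 ≅ Z^18, C_2 ≅ Z^12.

Boundary ∂_1: C_1 → C_0 maps an edge to its endpoints' difference, ∂[p,q] = q − p. For instance
  ∂ae = e − a.
The 7×18 boundary matrix has rank 6 and Smith normal form diag(1,1,1,1,1,1).

∂_2: C_2 → C_1 acts by ∂[p,q,r] = [q,r] − [p,r] + [p,q]. For instance
  ∂cdg = dg − cg + cd,
  ∂acf = cf − af + ac.
As a 18×12 matrix over Z this has rank 12, with invariant factors (1,1,1,1,1,1,1,1,1,1,1,2).

Reading off H_k = ker ∂_k / im ∂_{k+1}:

  H_0: rank C_0 − rank ∂_1 = 7 − 6 = 1, and the invariant factors of ∂_1 are all 1, so H_0 ≅ Z.
  H_1: rank ker ∂_1 − rank ∂_2 = (18 − 6) − 12 = 0, and ∂_2 has invariant factor 2 > 1, so H_1 ≅ Z_2.
  H_2: rank ker ∂_2 − rank ∂_3 = (12 − 12) − 0 = 0, and there is no ∂_3, so H_2 ≅ 0.

As a check, the Euler characteristic is 7 − 18 + 12 = 1, which agrees with 1 − 0 + 0 = 1.

H_0 = Z,  H_1 = Z_2,  H_2 = 0.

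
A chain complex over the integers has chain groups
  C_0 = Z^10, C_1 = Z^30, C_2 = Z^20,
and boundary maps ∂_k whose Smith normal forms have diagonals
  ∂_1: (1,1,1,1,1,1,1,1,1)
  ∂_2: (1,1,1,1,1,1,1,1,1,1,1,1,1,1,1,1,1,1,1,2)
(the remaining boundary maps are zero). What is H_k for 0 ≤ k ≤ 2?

H_0 = Z,  H_1 = Z × Z/2,  H_2 = 0.

H_0: b_0 = 10 − 0 − 9 = 1; torsion from ∂_1 factors > 1: none. So H_0 = Z.
H_1: b_1 = 30 − 9 − 20 = 1; torsion from ∂_2 factors > 1: [2]. So H_1 = Z × Z/2.
H_2: b_2 = 20 − 20 − 0 = 0; torsion from ∂_3 factors > 1: none. So H_2 = 0.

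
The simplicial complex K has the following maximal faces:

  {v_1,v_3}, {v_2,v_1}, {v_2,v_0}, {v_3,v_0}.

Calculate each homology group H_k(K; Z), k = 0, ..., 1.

H_0 ≅ Z,  H_1 ≅ Z.

We work with the vertex ordering v_0 < v_1 < v_2 < v_3. The simplices of K, each written with vertices in increasing order, are:

  0-simplices (4): [v_0], [v_1], [v_2], [v_3]
  1-simplices (4): [v_0,v_2], [v_0,v_3], [v_1,v_2], [v_1,v_3]

so the chain groups are C_0 ≅ Z^4, C_1 ≅ Z^4.

Boundary ∂_1: C_1 → C_0 is given by ∂[p,q] = [q] − [p].
The 4×4 boundary matrix has rank 3 and Smith normal form diag(1,1,1).

Now H_k = ker ∂_k / im ∂_{k+1}, so:

  H_0: rank C_0 − rank ∂_1 = 4 − 3 = 1, and the invariant factors of ∂_1 are all 1, so H_0 ≅ Z.
  H_1: rank ker ∂_1 − rank ∂_2 = (4 − 3) − 0 = 1, and there is no ∂_2, so H_1 ≅ Z.

(K is a triangulation of the circle S^1.)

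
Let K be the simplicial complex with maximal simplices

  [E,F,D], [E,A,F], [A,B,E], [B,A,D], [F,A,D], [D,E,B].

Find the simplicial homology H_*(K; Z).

H_0 = Z,  H_1 = 0,  H_2 = Z.

Take the total order A < B < D < E < F on the vertex set. Then K (dimension 2) consists of the simplices:

  0-simplices (5): A, B, D, E, F
  1-simplices (9): AB, AD, AE, AF, BD, BE, DE, DF, EF
  2-simplices (6): ABD, ABE, ADF, AEF, BDE, DEF

Hence C_0 ≅ Z^5, C_1 ≅ Z^9, C_2 ≅ Z^6.

The boundary map ∂_1: C_1 → C_0 maps an edge to its endpoints' difference, ∂[p,q] = q − p.
As a 5×9 matrix over Z this has rank 4, with invariant factors (1,1,1,1).

The boundary map ∂_2: C_2 → C_1 maps a triangle to the signed sum of its edges. For instance
  ∂ADF = DF − AF + AD,
  ∂DEF = EF − DF + DE.
The resulting 9×6 matrix has rank 5, and its Smith normal form has invariant factors (1,1,1,1,1).

From H_k ≅ ker(∂_k) / im(∂_{k+1}) we obtain:

  H_0: rank C_0 − rank ∂_1 = 5 − 4 = 1, and the invariant factors of ∂_1 are all 1, so H_0 = Z.
  H_1: rank ker ∂_1 − rank ∂_2 = (9 − 4) − 5 = 0, and the invariant factors of ∂_2 are all 1, so H_1 = 0.
  H_2: rank ker ∂_2 − rank ∂_3 = (6 − 5) − 0 = 1, and there is no ∂_3, so H_2 = Z.

As a check, the Euler characteristic is 5 − 9 + 6 = 2, which agrees with 1 − 0 + 1 = 2.
(K is a triangulation of the 2-sphere S^2.)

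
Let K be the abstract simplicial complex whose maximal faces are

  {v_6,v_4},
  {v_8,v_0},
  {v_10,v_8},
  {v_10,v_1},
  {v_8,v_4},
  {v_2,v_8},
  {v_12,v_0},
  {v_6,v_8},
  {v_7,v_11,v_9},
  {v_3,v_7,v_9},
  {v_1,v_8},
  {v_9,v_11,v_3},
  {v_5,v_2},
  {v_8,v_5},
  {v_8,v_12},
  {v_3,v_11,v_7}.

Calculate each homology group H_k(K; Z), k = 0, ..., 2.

Fix the vertex order v_0 < v_1 < v_2 < v_3 < v_4 < v_5 < v_6 < v_7 < v_8 < v_9 < v_10 < v_11 < v_12 and write every simplex with vertices in increasing order. Then dim K = 2 and the simplices of K are:

  0-simplices (13): [v_0], [v_1], [v_2], [v_3], [v_4], [v_5], [v_6], [v_7], [v_8], [v_9], [v_10], [v_11], [v_12]
  1-simplices (18): (18 of them)
  2-simplices (4): [v_3,v_7,v_9], [v_3,v_7,v_11], [v_3,v_9,v_11], [v_7,v_9,v_11]

giving chain groups C_0 ≅ Z^13, C_1 ≅ Z^18, C_2 ≅ Z^4.

The boundary map ∂_1: C_1 → C_0 is given by ∂[p,q] = [q] − [p].
This gives a 13×18 integer matrix of rank 11; reducing to Smith normal form yields diagonal entries (1,1,1,1,1,1,1,1,1,1,1).

The boundary map ∂_2: C_2 → C_1 acts by ∂[p,q,r] = [q,r] − [p,r] + [p,q]. For instance
  ∂[v_3,v_7,v_11] = [v_7,v_11] − [v_3,v_11] + [v_3,v_7],
  ∂[v_3,v_9,v_11] = [v_9,v_11] − [v_3,v_11] + [v_3,v_9].
As a 18×4 matrix over Z this has rank 3, with invariant factors (1,1,1).

Reading off H_k = ker ∂_k / im ∂_{k+1}:

  H_0: rank C_0 − rank ∂_1 = 13 − 11 = 2, and the invariant factors of ∂_1 are all 1, so H_0 ≅ Z^2.
  H_1: rank ker ∂_1 − rank ∂_2 = (18 − 11) − 3 = 4, and the invariant factors of ∂_2 are all 1, so H_1 ≅ Z^4.
  H_2: rank ker ∂_2 − rank ∂_3 = (4 − 3) − 0 = 1, and there is no ∂_3, so H_2 ≅ Z.

As a check, the Euler characteristic is 13 − 18 + 4 = -1, which agrees with 2 − 4 + 1 = -1.

H_0 ≅ Z^2,  H_1 ≅ Z^4,  H_2 ≅ Z.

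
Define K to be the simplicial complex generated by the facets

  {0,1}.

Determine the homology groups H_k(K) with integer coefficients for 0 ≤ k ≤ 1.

H_0 ≅ Z,  H_1 = 0.

Take the total order 0 < 1 on the vertex set. Then K (dimension 1) consists of the simplices:

  0-simplices (2): [0], [1]
  1-simplices (1): [0,1]

giving chain groups C_0 ≅ Z^2, C_1 ≅ Z^1.

∂_1: C_1 → C_0 is given by ∂[p,q] = [q] − [p]. For instance
  ∂[0,1] = [1] − [0].
The resulting 2×1 matrix has rank 1, and its Smith normal form has invariant factors (1).

Now H_k = ker ∂_k / im ∂_{k+1}, so:

  H_0: rank C_0 − rank ∂_1 = 2 − 1 = 1, and the invariant factors of ∂_1 are all 1, so H_0 = Z.
  H_1: rank ker ∂_1 − rank ∂_2 = (1 − 1) − 0 = 0, and there is no ∂_2, so H_1 = 0.

(K is a triangulation of the 1-simplex.)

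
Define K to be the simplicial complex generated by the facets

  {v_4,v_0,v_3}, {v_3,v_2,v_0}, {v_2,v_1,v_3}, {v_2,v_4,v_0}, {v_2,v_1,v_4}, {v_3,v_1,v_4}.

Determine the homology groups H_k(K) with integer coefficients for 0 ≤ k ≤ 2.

H_0 = Z,  H_1 = 0,  H_2 = Z.

Fix the vertex order v_0 < v_1 < v_2 < v_3 < v_4 and write every simplex with vertices in increasing order. Then dim K = 2 and the simplices of K are:

  0-simplices (5): [v_0], [v_1], [v_2], [v_3], [v_4]
  1-simplices (9): [v_0,v_2], [v_0,v_3], [v_0,v_4], [v_1,v_2], [v_1,v_3], [v_1,v_4], [v_2,v_3], [v_2,v_4], [v_3,v_4]
  2-simplices (6): [v_0,v_2,v_3], [v_0,v_2,v_4], [v_0,v_3,v_4], [v_1,v_2,v_3], [v_1,v_2,v_4], [v_1,v_3,v_4]

so the chain groups are C_0 ≅ Z^5, C_1 ≅ Z^9, C_2 ≅ Z^6.

∂_1: C_1 → C_0 sends each edge [p,q] (with p < q) to q − p. For instance
  ∂[v_1,v_2] = [v_2] − [v_1].
The resulting 5×9 matrix has rank 4, and its Smith normal form has invariant factors (1,1,1,1).

The boundary map ∂_2: C_2 → C_1 sends each 2-simplex [p,q,r] to [q,r] − [p,r] + [p,q]. For instance
  ∂[v_0,v_3,v_4] = [v_3,v_4] − [v_0,v_4] + [v_0,v_3],
  ∂[v_1,v_2,v_3] = [v_2,v_3] − [v_1,v_3] + [v_1,v_2].
This gives a 9×6 integer matrix of rank 5; reducing to Smith normal form yields diagonal entries (1,1,1,1,1).

Now H_k = ker ∂_k / im ∂_{k+1}, so:

  H_0: rank C_0 − rank ∂_1 = 5 − 4 = 1, and the invariant factors of ∂_1 are all 1, so H_0 ≅ Z.
  H_1: rank ker ∂_1 − rank ∂_2 = (9 − 4) − 5 = 0, and the invariant factors of ∂_2 are all 1, so H_1 ≅ 0.
  H_2: rank ker ∂_2 − rank ∂_3 = (6 − 5) − 0 = 1, and there is no ∂_3, so H_2 ≅ Z.

(K is a triangulation of the 2-sphere S^2.)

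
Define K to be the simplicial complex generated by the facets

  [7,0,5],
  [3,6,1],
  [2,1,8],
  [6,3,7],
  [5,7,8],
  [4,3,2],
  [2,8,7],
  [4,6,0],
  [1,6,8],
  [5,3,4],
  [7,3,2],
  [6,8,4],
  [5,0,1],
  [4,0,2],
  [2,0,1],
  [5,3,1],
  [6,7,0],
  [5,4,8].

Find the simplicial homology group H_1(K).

H_1 = Z^2.

Fix the vertex order 0 < 1 < 2 < 3 < 4 < 5 < 6 < 7 < 8 and write every simplex with vertices in increasing order. Then dim K = 2 and the simplices of K are:

  0-simplices (9): [0], [1], [2], [3], [4], [5], [6], [7], [8]
  1-simplices (27): (27 of them)
  2-simplices (18): [0,1,2], [0,1,5], [0,2,4], [0,4,6], [0,5,7], [0,6,7], [1,2,8], [1,3,5], [1,3,6], [1,6,8], [2,3,4], [2,3,7], [2,7,8], [3,4,5], [3,6,7], [4,5,8], [4,6,8], [5,7,8]

Hence C_0 ≅ Z^9, C_1 ≅ Z^27, C_2 ≅ Z^18.

∂_1: C_1 → C_0 maps an edge to its endpoints' difference, ∂[p,q] = q − p. For instance
  ∂[4,5] = [5] − [4].
As a 9×27 matrix over Z this has rank 8, with invariant factors (1,1,1,1,1,1,1,1).

Boundary ∂_2: C_2 → C_1 maps a triangle to the signed sum of its edges. For instance
  ∂[2,3,7] = [3,7] − [2,7] + [2,3],
  ∂[1,6,8] = [6,8] − [1,8] + [1,6].
This gives a 27×18 integer matrix of rank 17; reducing to Smith normal form yields diagonal entries (1,1,1,1,1,1,1,1,1,1,1,1,1,1,1,1,1).

Reading off H_k = ker ∂_k / im ∂_{k+1}:

  H_1: rank ker ∂_1 − rank ∂_2 = (27 − 8) − 17 = 2, and the invariant factors of ∂_2 are all 1, so H_1 ≅ Z^2.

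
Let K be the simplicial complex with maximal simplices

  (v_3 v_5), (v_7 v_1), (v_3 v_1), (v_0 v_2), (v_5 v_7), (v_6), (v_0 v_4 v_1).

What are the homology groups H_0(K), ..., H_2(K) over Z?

We work with the vertex ordering v_0 < v_1 < v_2 < v_3 < v_4 < v_5 < v_6 < v_7. The simplices of K, each written with vertices in increasing order, are:

  0-simplices (8): [v_0], [v_1], [v_2], [v_3], [v_4], [v_5], [v_6], [v_7]
  1-simplices (8): [v_0,v_1], [v_0,v_2], [v_0,v_4], [v_1,v_3], [v_1,v_4], [v_1,v_7], [v_3,v_5], [v_5,v_7]
  2-simplices (1): [v_0,v_1,v_4]

Hence C_0 ≅ Z^8, C_1 ≅ Z^8, C_2 ≅ Z^1.

Boundary ∂_1: C_1 → C_0 is given by ∂[p,q] = [q] − [p].
This gives a 8×8 integer matrix of rank 6; reducing to Smith normal form yields diagonal entries (1,1,1,1,1,1).

The boundary map ∂_2: C_2 → C_1 acts by ∂[p,q,r] = [q,r] − [p,r] + [p,q]. For instance
  ∂[v_0,v_1,v_4] = [v_1,v_4] − [v_0,v_4] + [v_0,v_1].
As a 8×1 matrix over Z this has rank 1, with invariant factors (1).

Reading off H_k = ker ∂_k / im ∂_{k+1}:

  H_0: rank C_0 − rank ∂_1 = 8 − 6 = 2, and the invariant factors of ∂_1 are all 1, so H_0 ≅ Z^2.
  H_1: rank ker ∂_1 − rank ∂_2 = (8 − 6) − 1 = 1, and the invariant factors of ∂_2 are all 1, so H_1 ≅ Z.
  H_2: rank ker ∂_2 − rank ∂_3 = (1 − 1) − 0 = 0, and there is no ∂_3, so H_2 ≅ 0.

As a check, the Euler characteristic is 8 − 8 + 1 = 1, which agrees with 2 − 1 + 0 = 1.

H_0 ≅ Z^2,  H_1 ≅ Z,  H_2 = 0.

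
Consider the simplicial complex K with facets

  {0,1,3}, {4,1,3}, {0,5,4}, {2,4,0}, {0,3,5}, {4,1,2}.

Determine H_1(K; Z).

K has 6 vertices, 12 edges, 6 triangles.
rank ∂_1 = 5, rank ∂_2 = 6 ⇒ b_1 = 12 − 5 − 6 = 1; all invariant factors of ∂_2 are 1 so no torsion. So H_1 ≅ Z.

H_1 ≅ Z.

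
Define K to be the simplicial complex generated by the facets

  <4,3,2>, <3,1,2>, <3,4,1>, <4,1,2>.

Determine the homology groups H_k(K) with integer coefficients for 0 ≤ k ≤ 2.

Order the vertices as 1 < 2 < 3 < 4. Listing each simplex with vertices in this order, K has dimension 2 with simplices:

  0-simplices (4): [1], [2], [3], [4]
  1-simplices (6): [1,2], [1,3], [1,4], [2,3], [2,4], [3,4]
  2-simplices (4): [1,2,3], [1,2,4], [1,3,4], [2,3,4]

Hence C_0 ≅ Z^4, C_1 ≅ Z^6, C_2 ≅ Z^4.

The boundary map ∂_1: C_1 → C_0 maps an edge to its endpoints' difference, ∂[p,q] = q − p.
As a 4×6 matrix over Z this has rank 3, with invariant factors (1,1,1).

The boundary map ∂_2: C_2 → C_1 maps a triangle to the signed sum of its edges. For instance
  ∂[1,2,3] = [2,3] − [1,3] + [1,2],
  ∂[1,3,4] = [3,4] − [1,4] + [1,3].
This gives a 6×4 integer matrix of rank 3; reducing to Smith normal form yields diagonal entries (1,1,1).

Computing H_k = (kernel of ∂_k) / (image of ∂_{k+1}):

  H_0: rank C_0 − rank ∂_1 = 4 − 3 = 1, and the invariant factors of ∂_1 are all 1, so H_0 = Z.
  H_1: rank ker ∂_1 − rank ∂_2 = (6 − 3) − 3 = 0, and the invariant factors of ∂_2 are all 1, so H_1 = 0.
  H_2: rank ker ∂_2 − rank ∂_3 = (4 − 3) − 0 = 1, and there is no ∂_3, so H_2 = Z.

(K is a triangulation of the 2-sphere S^2.)

H_0 ≅ Z,  H_1 = 0,  H_2 ≅ Z.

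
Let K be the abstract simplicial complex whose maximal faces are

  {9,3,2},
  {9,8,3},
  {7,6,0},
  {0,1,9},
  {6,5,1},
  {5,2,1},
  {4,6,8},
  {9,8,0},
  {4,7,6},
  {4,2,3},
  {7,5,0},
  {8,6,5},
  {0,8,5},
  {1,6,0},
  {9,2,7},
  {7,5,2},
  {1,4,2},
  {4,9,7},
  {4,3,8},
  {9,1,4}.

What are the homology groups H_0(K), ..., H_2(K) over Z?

Take the total order 0 < 1 < 2 < 3 < 4 < 5 < 6 < 7 < 8 < 9 on the vertex set. Then K (dimension 2) consists of the simplices:

  0-simplices (10): [0], [1], [2], [3], [4], [5], [6], [7], [8], [9]
  1-simplices (30): (30 of them)
  2-simplices (20): (20 of them)

Hence C_0 ≅ Z^10, C_1 ≅ Z^30, C_2 ≅ Z^20.

The boundary map ∂_1: C_1 → C_0 sends each edge [p,q] (with p < q) to q − p.
The 10×30 boundary matrix has rank 9 and Smith normal form diag(1,1,1,1,1,1,1,1,1).

The boundary map ∂_2: C_2 → C_1 acts by ∂[p,q,r] = [q,r] − [p,r] + [p,q]. For instance
  ∂[1,2,4] = [2,4] − [1,4] + [1,2],
  ∂[1,2,5] = [2,5] − [1,5] + [1,2].
This gives a 30×20 integer matrix of rank 20; reducing to Smith normal form yields diagonal entries (1,1,1,1,1,1,1,1,1,1,1,1,1,1,1,1,1,1,1,2).

Now H_k = ker ∂_k / im ∂_{k+1}, so:

  H_0: rank C_0 − rank ∂_1 = 10 − 9 = 1, and the invariant factors of ∂_1 are all 1, so H_0 = Z.
  H_1: rank ker ∂_1 − rank ∂_2 = (30 − 9) − 20 = 1, and ∂_2 has invariant factor 2 > 1, so H_1 = Z ⊕ Z/2.
  H_2: rank ker ∂_2 − rank ∂_3 = (20 − 20) − 0 = 0, and there is no ∂_3, so H_2 = 0.

(K is a triangulation of the Klein bottle.)

H_0 = Z,  H_1 = Z ⊕ Z/2,  H_2 = 0.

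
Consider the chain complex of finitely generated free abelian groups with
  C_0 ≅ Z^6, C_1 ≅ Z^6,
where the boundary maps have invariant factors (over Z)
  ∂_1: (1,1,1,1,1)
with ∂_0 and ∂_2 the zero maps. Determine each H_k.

H_0 ≅ Z,  H_1 ≅ Z.

H_0: b_0 = 6 − 0 − 5 = 1; torsion from ∂_1 factors > 1: none. So H_0 ≅ Z.
H_1: b_1 = 6 − 5 − 0 = 1; torsion from ∂_2 factors > 1: none. So H_1 ≅ Z.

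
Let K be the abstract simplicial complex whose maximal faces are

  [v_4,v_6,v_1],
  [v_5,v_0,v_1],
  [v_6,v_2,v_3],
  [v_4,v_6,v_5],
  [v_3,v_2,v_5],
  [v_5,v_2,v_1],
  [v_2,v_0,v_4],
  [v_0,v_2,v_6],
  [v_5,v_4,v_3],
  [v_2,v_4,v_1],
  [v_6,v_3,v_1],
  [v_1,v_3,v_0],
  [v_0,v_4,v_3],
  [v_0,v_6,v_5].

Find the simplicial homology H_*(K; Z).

H_0 = Z,  H_1 = Z^2,  H_2 = Z.

Fix the vertex order v_0 < v_1 < v_2 < v_3 < v_4 < v_5 < v_6 and write every simplex with vertices in increasing order. Then dim K = 2 and the simplices of K are:

  0-simplices (7): [v_0], [v_1], [v_2], [v_3], [v_4], [v_5], [v_6]
  1-simplices (21): (21 of them)
  2-simplices (14): (14 of them)

Hence C_0 ≅ Z^7, C_1 ≅ Z^21, C_2 ≅ Z^14.

∂_1: C_1 → C_0 is given by ∂[p,q] = [q] − [p]. For instance
  ∂[v_1,v_4] = [v_4] − [v_1].
The resulting 7×21 matrix has rank 6, and its Smith normal form has invariant factors (1,1,1,1,1,1).

Boundary ∂_2: C_2 → C_1 maps a triangle to the signed sum of its edges. For instance
  ∂[v_0,v_2,v_4] = [v_2,v_4] − [v_0,v_4] + [v_0,v_2],
  ∂[v_1,v_2,v_4] = [v_2,v_4] − [v_1,v_4] + [v_1,v_2].
The 21×14 boundary matrix has rank 13 and Smith normal form diag(1,1,1,1,1,1,1,1,1,1,1,1,1).

Computing H_k = (kernel of ∂_k) / (image of ∂_{k+1}):

  H_0: rank C_0 − rank ∂_1 = 7 − 6 = 1, and the invariant factors of ∂_1 are all 1, so H_0 ≅ Z.
  H_1: rank ker ∂_1 − rank ∂_2 = (21 − 6) − 13 = 2, and the invariant factors of ∂_2 are all 1, so H_1 ≅ Z^2.
  H_2: rank ker ∂_2 − rank ∂_3 = (14 − 13) − 0 = 1, and there is no ∂_3, so H_2 ≅ Z.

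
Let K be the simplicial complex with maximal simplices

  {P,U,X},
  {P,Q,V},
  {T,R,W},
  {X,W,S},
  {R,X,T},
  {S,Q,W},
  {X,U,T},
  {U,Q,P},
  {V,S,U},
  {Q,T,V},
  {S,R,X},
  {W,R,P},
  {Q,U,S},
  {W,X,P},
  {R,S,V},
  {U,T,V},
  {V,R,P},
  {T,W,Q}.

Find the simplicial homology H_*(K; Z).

We work with the vertex ordering P < Q < R < S < T < U < V < W < X. The simplices of K, each written with vertices in increasing order, are:

  0-simplices (9): P, Q, R, S, T, U, V, W, X
  1-simplices (27): PQ, PR, PU, PV, PW, PX, QS, QT, QU, QV, QW, RS, RT, RV, RW, RX, SU, SV, SW, SX, TU, TV, TW, TX, UV, UX, WX
  2-simplices (18): PQU, PQV, PRV, PRW, PUX, PWX, QSU, QSW, QTV, QTW, RSV, RSX, RTW, RTX, SUV, SWX, TUV, TUX

so the chain groups are C_0 ≅ Z^9, C_1 ≅ Z^27, C_2 ≅ Z^18.

Boundary ∂_1: C_1 → C_0 is given by ∂[p,q] = [q] − [p].
The resulting 9×27 matrix has rank 8, and its Smith normal form has invariant factors (1,1,1,1,1,1,1,1).

∂_2: C_2 → C_1 maps a triangle to the signed sum of its edges. For instance
  ∂QTW = TW − QW + QT,
  ∂QSW = SW − QW + QS.
This gives a 27×18 integer matrix of rank 18; reducing to Smith normal form yields diagonal entries (1,1,1,1,1,1,1,1,1,1,1,1,1,1,1,1,1,2).

From H_k ≅ ker(∂_k) / im(∂_{k+1}) we obtain:

  H_0: rank C_0 − rank ∂_1 = 9 − 8 = 1, and the invariant factors of ∂_1 are all 1, so H_0 = Z.
  H_1: rank ker ∂_1 − rank ∂_2 = (27 − 8) − 18 = 1, and ∂_2 has invariant factor 2 > 1, so H_1 = Z ⊕ Z/2.
  H_2: rank ker ∂_2 − rank ∂_3 = (18 − 18) − 0 = 0, and there is no ∂_3, so H_2 = 0.

(K is a triangulation of the Klein bottle.)

H_0 = Z,  H_1 = Z ⊕ Z/2,  H_2 = 0.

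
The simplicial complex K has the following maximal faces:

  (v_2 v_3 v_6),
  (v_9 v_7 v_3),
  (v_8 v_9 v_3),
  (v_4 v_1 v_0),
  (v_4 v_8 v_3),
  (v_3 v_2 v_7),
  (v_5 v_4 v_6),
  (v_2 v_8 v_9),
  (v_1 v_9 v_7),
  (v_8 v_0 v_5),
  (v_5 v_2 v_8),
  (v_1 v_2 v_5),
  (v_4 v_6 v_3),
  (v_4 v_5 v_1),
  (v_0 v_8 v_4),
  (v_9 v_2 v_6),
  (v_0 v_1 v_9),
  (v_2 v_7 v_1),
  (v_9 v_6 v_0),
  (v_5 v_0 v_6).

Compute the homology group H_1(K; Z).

H_1 ≅ Z ⊕ Z/2.

Fix the vertex order v_0 < v_1 < v_2 < v_3 < v_4 < v_5 < v_6 < v_7 < v_8 < v_9 and write every simplex with vertices in increasing order. Then dim K = 2 and the simplices of K are:

  0-simplices (10): [v_0], [v_1], [v_2], [v_3], [v_4], [v_5], [v_6], [v_7], [v_8], [v_9]
  1-simplices (30): (30 of them)
  2-simplices (20): (20 of them)

so the chain groups are C_0 ≅ Z^10, C_1 ≅ Z^30, C_2 ≅ Z^20.

Boundary ∂_1: C_1 → C_0 is given by ∂[p,q] = [q] − [p].
The 10×30 boundary matrix has rank 9 and Smith normal form diag(1,1,1,1,1,1,1,1,1).

∂_2: C_2 → C_1 acts by ∂[p,q,r] = [q,r] − [p,r] + [p,q]. For instance
  ∂[v_2,v_3,v_7] = [v_3,v_7] − [v_2,v_7] + [v_2,v_3],
  ∂[v_4,v_5,v_6] = [v_5,v_6] − [v_4,v_6] + [v_4,v_5].
This gives a 30×20 integer matrix of rank 20; reducing to Smith normal form yields diagonal entries (1,1,1,1,1,1,1,1,1,1,1,1,1,1,1,1,1,1,1,2).

Reading off H_k = ker ∂_k / im ∂_{k+1}:

  H_1: rank ker ∂_1 − rank ∂_2 = (30 − 9) − 20 = 1, and ∂_2 has invariant factor 2 > 1, so H_1 = Z ⊕ Z/2.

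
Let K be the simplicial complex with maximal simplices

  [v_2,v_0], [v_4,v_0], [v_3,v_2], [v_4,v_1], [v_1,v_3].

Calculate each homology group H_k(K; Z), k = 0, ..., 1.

H_0 ≅ Z,  H_1 ≅ Z.

K has 5 vertices, 5 edges.
rank ∂_0 = 0, rank ∂_1 = 4 ⇒ b_0 = 5 − 0 − 4 = 1; all invariant factors of ∂_1 are 1 so no torsion. So H_0 ≅ Z.
rank ∂_1 = 4, rank ∂_2 = 0 ⇒ b_1 = 5 − 4 − 0 = 1. So H_1 ≅ Z.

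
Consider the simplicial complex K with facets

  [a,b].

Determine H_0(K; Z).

H_0 = Z.

Order the vertices as a < b. Listing each simplex with vertices in this order, K has dimension 1 with simplices:

  0-simplices (2): a, b
  1-simplices (1): ab

giving chain groups C_0 ≅ Z^2, C_1 ≅ Z^1.

The boundary map ∂_1: C_1 → C_0 is given by ∂[p,q] = [q] − [p]. For instance
  ∂ab = b − a.
The 2×1 boundary matrix has rank 1 and Smith normal form diag(1).

From H_k ≅ ker(∂_k) / im(∂_{k+1}) we obtain:

  H_0: rank C_0 − rank ∂_1 = 2 − 1 = 1, and the invariant factors of ∂_1 are all 1, so H_0 ≅ Z.

(K is a triangulation of the 1-simplex.)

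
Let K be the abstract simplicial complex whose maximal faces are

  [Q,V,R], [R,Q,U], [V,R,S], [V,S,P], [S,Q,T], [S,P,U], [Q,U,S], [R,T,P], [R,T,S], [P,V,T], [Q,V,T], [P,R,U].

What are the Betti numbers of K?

Fix the vertex order P < Q < R < S < T < U < V and write every simplex with vertices in increasing order. Then dim K = 2 and the simplices of K are:

  0-simplices (7): P, Q, R, S, T, U, V
  1-simplices (18): PR, PS, PT, PU, PV, QR, QS, QT, QU, QV, RS, RT, RU, RV, ST, SU, SV, TV
  2-simplices (12): PRT, PRU, PSU, PSV, PTV, QRU, QRV, QST, QSU, QTV, RST, RSV

so the chain groups are C_0 ≅ Z^7, C_1 ≅ Z^18, C_2 ≅ Z^12.

∂_1: C_1 → C_0 maps an edge to its endpoints' difference, ∂[p,q] = q − p. For instance
  ∂RS = S − R.
As a 7×18 matrix over Z this has rank 6, with invariant factors (1,1,1,1,1,1).

∂_2: C_2 → C_1 sends each 2-simplex [p,q,r] to [q,r] − [p,r] + [p,q]. For instance
  ∂QRU = RU − QU + QR,
  ∂PTV = TV − PV + PT.
The 18×12 boundary matrix has rank 12 and Smith normal form diag(1,1,1,1,1,1,1,1,1,1,1,2).

From H_k ≅ ker(∂_k) / im(∂_{k+1}) we obtain:

  H_0: rank C_0 − rank ∂_1 = 7 − 6 = 1, and the invariant factors of ∂_1 are all 1, so H_0 ≅ Z.
  H_1: rank ker ∂_1 − rank ∂_2 = (18 − 6) − 12 = 0, and ∂_2 has invariant factor 2 > 1, so H_1 ≅ Z/2.
  H_2: rank ker ∂_2 − rank ∂_3 = (12 − 12) − 0 = 0, and there is no ∂_3, so H_2 ≅ 0.

Hence the Betti numbers are b_0 = 1, b_1 = 0, b_2 = 0.

b_0 = 1, b_1 = 0, b_2 = 0.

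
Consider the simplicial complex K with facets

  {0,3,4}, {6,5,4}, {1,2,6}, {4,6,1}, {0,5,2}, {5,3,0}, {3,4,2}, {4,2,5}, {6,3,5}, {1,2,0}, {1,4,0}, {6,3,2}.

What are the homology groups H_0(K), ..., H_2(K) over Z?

H_0 = Z,  H_1 = Z_2,  H_2 = 0.

Take the total order 0 < 1 < 2 < 3 < 4 < 5 < 6 on the vertex set. Then K (dimension 2) consists of the simplices:

  0-simplices (7): [0], [1], [2], [3], [4], [5], [6]
  1-simplices (18): [0,1], [0,2], [0,3], [0,4], [0,5], [1,2], [1,4], [1,6], [2,3], [2,4], [2,5], [2,6], [3,4], [3,5], [3,6], [4,5], [4,6], [5,6]
  2-simplices (12): [0,1,2], [0,1,4], [0,2,5], [0,3,4], [0,3,5], [1,2,6], [1,4,6], [2,3,4], [2,3,6], [2,4,5], [3,5,6], [4,5,6]

so the chain groups are C_0 ≅ Z^7, C_1 ≅ Z^18, C_2 ≅ Z^12.

The boundary map ∂_1: C_1 → C_0 is given by ∂[p,q] = [q] − [p]. For instance
  ∂[0,1] = [1] − [0].
As a 7×18 matrix over Z this has rank 6, with invariant factors (1,1,1,1,1,1).

Boundary ∂_2: C_2 → C_1 acts by ∂[p,q,r] = [q,r] − [p,r] + [p,q]. For instance
  ∂[2,4,5] = [4,5] − [2,5] + [2,4],
  ∂[0,2,5] = [2,5] − [0,5] + [0,2].
The resulting 18×12 matrix has rank 12, and its Smith normal form has invariant factors (1,1,1,1,1,1,1,1,1,1,1,2).

From H_k ≅ ker(∂_k) / im(∂_{k+1}) we obtain:

  H_0: rank C_0 − rank ∂_1 = 7 − 6 = 1, and the invariant factors of ∂_1 are all 1, so H_0 = Z.
  H_1: rank ker ∂_1 − rank ∂_2 = (18 − 6) − 12 = 0, and ∂_2 has invariant factor 2 > 1, so H_1 = Z_2.
  H_2: rank ker ∂_2 − rank ∂_3 = (12 − 12) − 0 = 0, and there is no ∂_3, so H_2 = 0.

As a check, the Euler characteristic is 7 − 18 + 12 = 1, which agrees with 1 − 0 + 0 = 1.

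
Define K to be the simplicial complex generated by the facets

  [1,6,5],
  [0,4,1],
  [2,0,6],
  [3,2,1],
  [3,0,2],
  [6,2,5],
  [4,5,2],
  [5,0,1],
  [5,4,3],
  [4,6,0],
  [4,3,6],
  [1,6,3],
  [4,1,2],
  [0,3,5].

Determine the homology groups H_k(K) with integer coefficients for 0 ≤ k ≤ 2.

Take the total order 0 < 1 < 2 < 3 < 4 < 5 < 6 on the vertex set. Then K (dimension 2) consists of the simplices:

  0-simplices (7): [0], [1], [2], [3], [4], [5], [6]
  1-simplices (21): [0,1], [0,2], [0,3], [0,4], [0,5], [0,6], [1,2], [1,3], [1,4], [1,5], [1,6], [2,3], [2,4], [2,5], [2,6], [3,4], [3,5], [3,6], [4,5], [4,6], [5,6]
  2-simplices (14): [0,1,4], [0,1,5], [0,2,3], [0,2,6], [0,3,5], [0,4,6], [1,2,3], [1,2,4], [1,3,6], [1,5,6], [2,4,5], [2,5,6], [3,4,5], [3,4,6]

giving chain groups C_0 ≅ Z^7, C_1 ≅ Z^21, C_2 ≅ Z^14.

Boundary ∂_1: C_1 → C_0 is given by ∂[p,q] = [q] − [p].
As a 7×21 matrix over Z this has rank 6, with invariant factors (1,1,1,1,1,1).

The boundary map ∂_2: C_2 → C_1 sends each 2-simplex [p,q,r] to [q,r] − [p,r] + [p,q]. For instance
  ∂[0,1,4] = [1,4] − [0,4] + [0,1],
  ∂[0,3,5] = [3,5] − [0,5] + [0,3].
This gives a 21×14 integer matrix of rank 13; reducing to Smith normal form yields diagonal entries (1,1,1,1,1,1,1,1,1,1,1,1,1).

From H_k ≅ ker(∂_k) / im(∂_{k+1}) we obtain:

  H_0: rank C_0 − rank ∂_1 = 7 − 6 = 1, and the invariant factors of ∂_1 are all 1, so H_0 ≅ Z.
  H_1: rank ker ∂_1 − rank ∂_2 = (21 − 6) − 13 = 2, and the invariant factors of ∂_2 are all 1, so H_1 ≅ Z^2.
  H_2: rank ker ∂_2 − rank ∂_3 = (14 − 13) − 0 = 1, and there is no ∂_3, so H_2 ≅ Z.

As a check, the Euler characteristic is 7 − 21 + 14 = 0, which agrees with 1 − 2 + 1 = 0.
(K is a triangulation of the torus T^2.)

H_0 = Z,  H_1 = Z^2,  H_2 = Z.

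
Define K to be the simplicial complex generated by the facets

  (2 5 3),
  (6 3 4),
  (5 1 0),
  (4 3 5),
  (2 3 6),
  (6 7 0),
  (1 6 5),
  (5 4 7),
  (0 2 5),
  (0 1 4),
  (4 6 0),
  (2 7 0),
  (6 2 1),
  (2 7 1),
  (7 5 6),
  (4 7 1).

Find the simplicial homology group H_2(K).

H_2 = Z.

K has 8 vertices, 24 edges, 16 triangles.
rank ∂_2 = 15, rank ∂_3 = 0 ⇒ b_2 = 16 − 15 − 0 = 1. So H_2 = Z.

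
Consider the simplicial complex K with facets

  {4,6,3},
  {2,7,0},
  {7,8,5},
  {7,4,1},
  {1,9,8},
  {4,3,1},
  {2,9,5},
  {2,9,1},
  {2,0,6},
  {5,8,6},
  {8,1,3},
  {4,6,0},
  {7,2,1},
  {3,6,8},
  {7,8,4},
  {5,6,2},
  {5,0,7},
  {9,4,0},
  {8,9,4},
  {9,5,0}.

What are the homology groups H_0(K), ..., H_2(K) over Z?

We work with the vertex ordering 0 < 1 < 2 < 3 < 4 < 5 < 6 < 7 < 8 < 9. The simplices of K, each written with vertices in increasing order, are:

  0-simplices (10): [0], [1], [2], [3], [4], [5], [6], [7], [8], [9]
  1-simplices (30): (30 of them)
  2-simplices (20): (20 of them)

giving chain groups C_0 ≅ Z^10, C_1 ≅ Z^30, C_2 ≅ Z^20.

The boundary map ∂_1: C_1 → C_0 is given by ∂[p,q] = [q] − [p]. For instance
  ∂[0,2] = [2] − [0].
The 10×30 boundary matrix has rank 9 and Smith normal form diag(1,1,1,1,1,1,1,1,1).

Boundary ∂_2: C_2 → C_1 acts by ∂[p,q,r] = [q,r] − [p,r] + [p,q]. For instance
  ∂[4,8,9] = [8,9] − [4,9] + [4,8],
  ∂[3,6,8] = [6,8] − [3,8] + [3,6].
The resulting 30×20 matrix has rank 20, and its Smith normal form has invariant factors (1,1,1,1,1,1,1,1,1,1,1,1,1,1,1,1,1,1,1,2).

From H_k ≅ ker(∂_k) / im(∂_{k+1}) we obtain:

  H_0: rank C_0 − rank ∂_1 = 10 − 9 = 1, and the invariant factors of ∂_1 are all 1, so H_0 ≅ Z.
  H_1: rank ker ∂_1 − rank ∂_2 = (30 − 9) − 20 = 1, and ∂_2 has invariant factor 2 > 1, so H_1 ≅ Z ⊕ Z/2Z.
  H_2: rank ker ∂_2 − rank ∂_3 = (20 − 20) − 0 = 0, and there is no ∂_3, so H_2 ≅ 0.

As a check, the Euler characteristic is 10 − 30 + 20 = 0, which agrees with 1 − 1 + 0 = 0.
(K is a triangulation of the Klein bottle.)

H_0 ≅ Z,  H_1 ≅ Z ⊕ Z/2Z,  H_2 = 0.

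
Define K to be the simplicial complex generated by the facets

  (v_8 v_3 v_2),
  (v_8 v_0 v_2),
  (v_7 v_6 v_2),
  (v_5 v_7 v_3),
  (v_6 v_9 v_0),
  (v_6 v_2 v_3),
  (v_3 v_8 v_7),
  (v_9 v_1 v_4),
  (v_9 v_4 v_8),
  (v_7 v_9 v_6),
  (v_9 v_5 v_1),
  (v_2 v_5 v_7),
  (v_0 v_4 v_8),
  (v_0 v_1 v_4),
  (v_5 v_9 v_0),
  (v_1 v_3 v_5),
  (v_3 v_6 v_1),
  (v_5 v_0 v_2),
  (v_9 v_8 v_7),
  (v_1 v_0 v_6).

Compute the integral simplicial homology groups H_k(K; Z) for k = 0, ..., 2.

H_0 = Z,  H_1 = Z ⊕ Z/2,  H_2 = 0.

We work with the vertex ordering v_0 < v_1 < v_2 < v_3 < v_4 < v_5 < v_6 < v_7 < v_8 < v_9. The simplices of K, each written with vertices in increasing order, are:

  0-simplices (10): [v_0], [v_1], [v_2], [v_3], [v_4], [v_5], [v_6], [v_7], [v_8], [v_9]
  1-simplices (30): (30 of them)
  2-simplices (20): (20 of them)

so the chain groups are C_0 ≅ Z^10, C_1 ≅ Z^30, C_2 ≅ Z^20.

Boundary ∂_1: C_1 → C_0 is given by ∂[p,q] = [q] − [p]. For instance
  ∂[v_2,v_5] = [v_5] − [v_2].
The resulting 10×30 matrix has rank 9, and its Smith normal form has invariant factors (1,1,1,1,1,1,1,1,1).

∂_2: C_2 → C_1 maps a triangle to the signed sum of its edges. For instance
  ∂[v_0,v_1,v_4] = [v_1,v_4] − [v_0,v_4] + [v_0,v_1],
  ∂[v_2,v_3,v_8] = [v_3,v_8] − [v_2,v_8] + [v_2,v_3].
The resulting 30×20 matrix has rank 20, and its Smith normal form has invariant factors (1,1,1,1,1,1,1,1,1,1,1,1,1,1,1,1,1,1,1,2).

From H_k ≅ ker(∂_k) / im(∂_{k+1}) we obtain:

  H_0: rank C_0 − rank ∂_1 = 10 − 9 = 1, and the invariant factors of ∂_1 are all 1, so H_0 ≅ Z.
  H_1: rank ker ∂_1 − rank ∂_2 = (30 − 9) − 20 = 1, and ∂_2 has invariant factor 2 > 1, so H_1 ≅ Z ⊕ Z/2.
  H_2: rank ker ∂_2 − rank ∂_3 = (20 − 20) − 0 = 0, and there is no ∂_3, so H_2 ≅ 0.

(K is a triangulation of the Klein bottle.)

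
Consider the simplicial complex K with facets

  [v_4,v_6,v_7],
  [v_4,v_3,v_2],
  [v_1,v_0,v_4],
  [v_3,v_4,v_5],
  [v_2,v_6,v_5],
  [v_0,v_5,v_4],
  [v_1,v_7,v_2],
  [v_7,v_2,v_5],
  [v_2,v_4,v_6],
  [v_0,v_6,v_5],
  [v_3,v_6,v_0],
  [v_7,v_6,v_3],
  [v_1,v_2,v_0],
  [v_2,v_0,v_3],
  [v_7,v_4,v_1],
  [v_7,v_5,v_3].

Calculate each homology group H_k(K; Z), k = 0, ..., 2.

H_0 = Z,  H_1 = Z^2,  H_2 = Z.

Order the vertices as v_0 < v_1 < v_2 < v_3 < v_4 < v_5 < v_6 < v_7. Listing each simplex with vertices in this order, K has dimension 2 with simplices:

  0-simplices (8): [v_0], [v_1], [v_2], [v_3], [v_4], [v_5], [v_6], [v_7]
  1-simplices (24): (24 of them)
  2-simplices (16): (16 of them)

Hence C_0 ≅ Z^8, C_1 ≅ Z^24, C_2 ≅ Z^16.

Boundary ∂_1: C_1 → C_0 maps an edge to its endpoints' difference, ∂[p,q] = q − p.
As a 8×24 matrix over Z this has rank 7, with invariant factors (1,1,1,1,1,1,1).

∂_2: C_2 → C_1 maps a triangle to the signed sum of its edges. For instance
  ∂[v_0,v_3,v_6] = [v_3,v_6] − [v_0,v_6] + [v_0,v_3],
  ∂[v_0,v_4,v_5] = [v_4,v_5] − [v_0,v_5] + [v_0,v_4].
As a 24×16 matrix over Z this has rank 15, with invariant factors (1,1,1,1,1,1,1,1,1,1,1,1,1,1,1).

Computing H_k = (kernel of ∂_k) / (image of ∂_{k+1}):

  H_0: rank C_0 − rank ∂_1 = 8 − 7 = 1, and the invariant factors of ∂_1 are all 1, so H_0 = Z.
  H_1: rank ker ∂_1 − rank ∂_2 = (24 − 7) − 15 = 2, and the invariant factors of ∂_2 are all 1, so H_1 = Z^2.
  H_2: rank ker ∂_2 − rank ∂_3 = (16 − 15) − 0 = 1, and there is no ∂_3, so H_2 = Z.

As a check, the Euler characteristic is 8 − 24 + 16 = 0, which agrees with 1 − 2 + 1 = 0.
(K is a triangulation of the torus T^2.)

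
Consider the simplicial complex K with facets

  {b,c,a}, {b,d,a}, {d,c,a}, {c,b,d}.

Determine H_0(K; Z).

Order the vertices as a < b < c < d. Listing each simplex with vertices in this order, K has dimension 2 with simplices:

  0-simplices (4): a, b, c, d
  1-simplices (6): ab, ac, ad, bc, bd, cd
  2-simplices (4): abc, abd, acd, bcd

giving chain groups C_0 ≅ Z^4, C_1 ≅ Z^6, C_2 ≅ Z^4.

∂_1: C_1 → C_0 sends each edge [p,q] (with p < q) to q − p. For instance
  ∂ab = b − a.
The resulting 4×6 matrix has rank 3, and its Smith normal form has invariant factors (1,1,1).

The boundary map ∂_2: C_2 → C_1 acts by ∂[p,q,r] = [q,r] − [p,r] + [p,q]. For instance
  ∂bcd = cd − bd + bc,
  ∂abc = bc − ac + ab.
The resulting 6×4 matrix has rank 3, and its Smith normal form has invariant factors (1,1,1).

Reading off H_k = ker ∂_k / im ∂_{k+1}:

  H_0: rank C_0 − rank ∂_1 = 4 − 3 = 1, and the invariant factors of ∂_1 are all 1, so H_0 ≅ Z.

(K is a triangulation of the 2-sphere S^2.)

H_0 ≅ Z.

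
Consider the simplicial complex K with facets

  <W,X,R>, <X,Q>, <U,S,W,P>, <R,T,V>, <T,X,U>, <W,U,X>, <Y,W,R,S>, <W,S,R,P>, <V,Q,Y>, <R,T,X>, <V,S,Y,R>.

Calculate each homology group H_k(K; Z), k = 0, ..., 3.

H_0 = Z,  H_1 = Z,  H_2 = 0,  H_3 = 0.

Fix the vertex order P < Q < R < S < T < U < V < W < X < Y and write every simplex with vertices in increasing order. Then dim K = 3 and the simplices of K are:

  0-simplices (10): P, Q, R, S, T, U, V, W, X, Y
  1-simplices (25): PR, PS, PU, PW, QV, QX, QY, RS, RT, RV, RW, RX, RY, SU, SV, SW, SY, TU, TV, TX, UW, UX, VY, WX, WY
  2-simplices (19): PRS, PRW, PSU, PSW, PUW, QVY, RSV, RSW, RSY, RTV, RTX, RVY, RWX, RWY, SUW, SVY, SWY, TUX, UWX
  3-simplices (4): PRSW, PSUW, RSVY, RSWY

so the chain groups are C_0 ≅ Z^10, C_1 ≅ Z^25, C_2 ≅ Z^19, C_3 ≅ Z^4.

Boundary ∂_1: C_1 → C_0 maps an edge to its endpoints' difference, ∂[p,q] = q − p. For instance
  ∂RS = S − R.
The resulting 10×25 matrix has rank 9, and its Smith normal form has invariant factors (1,1,1,1,1,1,1,1,1).

∂_2: C_2 → C_1 maps a triangle to the signed sum of its edges. For instance
  ∂TUX = UX − TX + TU,
  ∂RSY = SY − RY + RS.
As a 25×19 matrix over Z this has rank 15, with invariant factors (1,1,1,1,1,1,1,1,1,1,1,1,1,1,1).

Boundary ∂_3: C_3 → C_2 sends each 3-simplex σ to the alternating sum Σ_i (−1)^i (σ with its i-th vertex removed). For instance
  ∂PRSW = RSW − PSW + PRW − PRS,
  ∂PSUW = SUW − PUW + PSW − PSU.
The 19×4 boundary matrix has rank 4 and Smith normal form diag(1,1,1,1).

Computing H_k = (kernel of ∂_k) / (image of ∂_{k+1}):

  H_0: rank C_0 − rank ∂_1 = 10 − 9 = 1, and the invariant factors of ∂_1 are all 1, so H_0 = Z.
  H_1: rank ker ∂_1 − rank ∂_2 = (25 − 9) − 15 = 1, and the invariant factors of ∂_2 are all 1, so H_1 = Z.
  H_2: rank ker ∂_2 − rank ∂_3 = (19 − 15) − 4 = 0, and the invariant factors of ∂_3 are all 1, so H_2 = 0.
  H_3: rank ker ∂_3 − rank ∂_4 = (4 − 4) − 0 = 0, and there is no ∂_4, so H_3 = 0.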